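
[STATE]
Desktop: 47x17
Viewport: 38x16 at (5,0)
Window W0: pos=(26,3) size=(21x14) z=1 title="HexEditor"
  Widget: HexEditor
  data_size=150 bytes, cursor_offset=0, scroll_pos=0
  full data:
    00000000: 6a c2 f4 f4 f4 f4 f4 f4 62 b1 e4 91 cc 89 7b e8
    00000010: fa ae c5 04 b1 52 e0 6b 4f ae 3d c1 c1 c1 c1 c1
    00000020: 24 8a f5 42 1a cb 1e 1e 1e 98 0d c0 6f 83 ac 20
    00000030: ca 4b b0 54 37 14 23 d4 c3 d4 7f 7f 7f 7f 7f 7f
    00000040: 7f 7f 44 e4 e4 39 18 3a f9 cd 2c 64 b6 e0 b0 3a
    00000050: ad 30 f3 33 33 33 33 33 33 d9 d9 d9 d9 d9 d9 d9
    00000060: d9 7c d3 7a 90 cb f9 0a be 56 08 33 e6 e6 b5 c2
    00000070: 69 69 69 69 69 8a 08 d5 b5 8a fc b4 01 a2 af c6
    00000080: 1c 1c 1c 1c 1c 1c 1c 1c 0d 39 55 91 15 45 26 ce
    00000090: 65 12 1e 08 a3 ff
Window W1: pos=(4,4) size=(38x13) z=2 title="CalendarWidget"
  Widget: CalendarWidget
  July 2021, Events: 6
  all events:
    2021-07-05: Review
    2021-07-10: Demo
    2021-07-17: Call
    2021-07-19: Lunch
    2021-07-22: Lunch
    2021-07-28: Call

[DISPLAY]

                                      
                                      
                                      
                     ┏━━━━━━━━━━━━━━━━
━━━━━━━━━━━━━━━━━━━━━━━━━━━━━━━━━━━━┓ 
 CalendarWidget                     ┃─
────────────────────────────────────┨ 
             July 2021              ┃ 
Mo Tu We Th Fr Sa Su                ┃ 
          1  2  3  4                ┃ 
 5*  6  7  8  9 10* 11              ┃ 
12 13 14 15 16 17* 18               ┃ 
19* 20 21 22* 23 24 25              ┃ 
26 27 28* 29 30 31                  ┃ 
                                    ┃ 
                                    ┃ 


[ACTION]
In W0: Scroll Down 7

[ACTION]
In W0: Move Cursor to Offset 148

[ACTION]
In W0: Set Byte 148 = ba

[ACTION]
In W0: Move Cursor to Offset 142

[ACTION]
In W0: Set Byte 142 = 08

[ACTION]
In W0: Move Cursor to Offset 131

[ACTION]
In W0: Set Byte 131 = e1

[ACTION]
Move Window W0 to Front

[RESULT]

                                      
                                      
                                      
                     ┏━━━━━━━━━━━━━━━━
━━━━━━━━━━━━━━━━━━━━━┃ HexEditor      
 CalendarWidget      ┠────────────────
─────────────────────┃00000070  69 69 
             July 202┃00000080  1c 1c 
Mo Tu We Th Fr Sa Su ┃00000090  65 12 
          1  2  3  4 ┃                
 5*  6  7  8  9 10* 1┃                
12 13 14 15 16 17* 18┃                
19* 20 21 22* 23 24 2┃                
26 27 28* 29 30 31   ┃                
                     ┃                
                     ┃                


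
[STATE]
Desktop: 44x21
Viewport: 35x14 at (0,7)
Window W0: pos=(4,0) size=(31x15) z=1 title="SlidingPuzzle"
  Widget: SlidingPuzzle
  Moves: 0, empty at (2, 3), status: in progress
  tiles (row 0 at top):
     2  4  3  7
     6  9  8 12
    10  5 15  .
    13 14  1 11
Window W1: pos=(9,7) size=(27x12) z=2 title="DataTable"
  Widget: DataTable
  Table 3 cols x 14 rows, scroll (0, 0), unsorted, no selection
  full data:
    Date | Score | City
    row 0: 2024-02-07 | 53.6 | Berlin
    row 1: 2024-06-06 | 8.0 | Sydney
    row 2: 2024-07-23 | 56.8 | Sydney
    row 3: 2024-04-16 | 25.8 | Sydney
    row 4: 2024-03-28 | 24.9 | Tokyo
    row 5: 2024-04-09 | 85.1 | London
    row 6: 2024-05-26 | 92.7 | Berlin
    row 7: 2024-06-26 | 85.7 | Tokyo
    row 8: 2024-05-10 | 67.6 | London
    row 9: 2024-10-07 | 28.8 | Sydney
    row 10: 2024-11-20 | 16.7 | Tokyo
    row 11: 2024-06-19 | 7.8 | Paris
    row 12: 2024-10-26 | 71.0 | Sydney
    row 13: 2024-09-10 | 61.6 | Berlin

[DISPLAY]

    ┃├───┏━━━━━━━━━━━━━━━━━━━━━━━━━
    ┃│ 10┃ DataTable               
    ┃├───┠─────────────────────────
    ┃│ 13┃Date      │Score│City    
    ┃└───┃──────────┼─────┼──────  
    ┃Move┃2024-02-07│53.6 │Berlin  
    ┃    ┃2024-06-06│8.0  │Sydney  
    ┗━━━━┃2024-07-23│56.8 │Sydney  
         ┃2024-04-16│25.8 │Sydney  
         ┃2024-03-28│24.9 │Tokyo   
         ┃2024-04-09│85.1 │London  
         ┗━━━━━━━━━━━━━━━━━━━━━━━━━
                                   
                                   


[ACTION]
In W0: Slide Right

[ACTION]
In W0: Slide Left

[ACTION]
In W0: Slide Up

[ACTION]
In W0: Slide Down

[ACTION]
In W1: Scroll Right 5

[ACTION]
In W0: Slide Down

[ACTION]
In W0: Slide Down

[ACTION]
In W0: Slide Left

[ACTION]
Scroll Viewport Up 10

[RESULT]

    ┏━━━━━━━━━━━━━━━━━━━━━━━━━━━━━┓
    ┃ SlidingPuzzle               ┃
    ┠─────────────────────────────┨
    ┃┌────┬────┬────┬────┐        ┃
    ┃│  2 │  4 │  3 │    │        ┃
    ┃├────┼────┼────┼────┤        ┃
    ┃│  6 │  9 │  8 │  7 │        ┃
    ┃├───┏━━━━━━━━━━━━━━━━━━━━━━━━━
    ┃│ 10┃ DataTable               
    ┃├───┠─────────────────────────
    ┃│ 13┃Date      │Score│City    
    ┃└───┃──────────┼─────┼──────  
    ┃Move┃2024-02-07│53.6 │Berlin  
    ┃    ┃2024-06-06│8.0  │Sydney  


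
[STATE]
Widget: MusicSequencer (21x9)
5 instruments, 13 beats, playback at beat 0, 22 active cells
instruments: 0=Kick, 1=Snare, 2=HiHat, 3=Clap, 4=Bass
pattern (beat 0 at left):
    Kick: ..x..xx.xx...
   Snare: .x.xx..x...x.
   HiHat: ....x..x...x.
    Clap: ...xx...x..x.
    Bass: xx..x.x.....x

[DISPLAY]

      ▼123456789012  
  Kick··█··██·██···  
 Snare·█·██··█···█·  
 HiHat····█··█···█·  
  Clap···██···█··█·  
  Bass██··█·█·····█  
                     
                     
                     


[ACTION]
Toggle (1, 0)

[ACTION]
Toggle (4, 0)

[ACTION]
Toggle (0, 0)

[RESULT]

      ▼123456789012  
  Kick█·█··██·██···  
 Snare██·██··█···█·  
 HiHat····█··█···█·  
  Clap···██···█··█·  
  Bass·█··█·█·····█  
                     
                     
                     


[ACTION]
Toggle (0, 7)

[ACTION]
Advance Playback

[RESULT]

      0▼23456789012  
  Kick█·█··█████···  
 Snare██·██··█···█·  
 HiHat····█··█···█·  
  Clap···██···█··█·  
  Bass·█··█·█·····█  
                     
                     
                     


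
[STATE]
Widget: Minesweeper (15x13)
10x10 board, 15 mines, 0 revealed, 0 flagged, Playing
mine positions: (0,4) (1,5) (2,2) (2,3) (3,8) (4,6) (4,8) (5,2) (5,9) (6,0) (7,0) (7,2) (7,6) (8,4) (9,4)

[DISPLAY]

■■■■■■■■■■     
■■■■■■■■■■     
■■■■■■■■■■     
■■■■■■■■■■     
■■■■■■■■■■     
■■■■■■■■■■     
■■■■■■■■■■     
■■■■■■■■■■     
■■■■■■■■■■     
■■■■■■■■■■     
               
               
               


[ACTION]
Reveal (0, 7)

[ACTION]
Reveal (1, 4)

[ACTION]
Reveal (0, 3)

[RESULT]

■■■1■■1        
■■■■3■1        
■■■■■■1111     
■■■■■■■■■■     
■■■■■■■■■■     
■■■■■■■■■■     
■■■■■■■■■■     
■■■■■■■■■■     
■■■■■■■■■■     
■■■■■■■■■■     
               
               
               


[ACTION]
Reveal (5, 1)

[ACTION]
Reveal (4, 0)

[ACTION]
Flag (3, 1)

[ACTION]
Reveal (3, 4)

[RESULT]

   1■■1        
 1233■1        
 1■■■■1111     
 1■■1■■■■■     
 1■■■■■■■■     
12■■■■■■■■     
■■■■■■■■■■     
■■■■■■■■■■     
■■■■■■■■■■     
■■■■■■■■■■     
               
               
               


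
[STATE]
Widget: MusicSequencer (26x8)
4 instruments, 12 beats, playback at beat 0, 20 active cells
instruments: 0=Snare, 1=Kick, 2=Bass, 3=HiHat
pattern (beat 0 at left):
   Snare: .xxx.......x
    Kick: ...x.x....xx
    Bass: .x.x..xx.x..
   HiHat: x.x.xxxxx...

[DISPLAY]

      ▼12345678901        
 Snare·███·······█        
  Kick···█·█····██        
  Bass·█·█··██·█··        
 HiHat█·█·█████···        
                          
                          
                          


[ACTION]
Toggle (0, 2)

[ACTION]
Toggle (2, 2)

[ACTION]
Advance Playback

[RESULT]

      0▼2345678901        
 Snare·█·█·······█        
  Kick···█·█····██        
  Bass·███··██·█··        
 HiHat█·█·█████···        
                          
                          
                          


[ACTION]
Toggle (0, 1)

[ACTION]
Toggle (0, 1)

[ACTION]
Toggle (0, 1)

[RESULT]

      0▼2345678901        
 Snare···█·······█        
  Kick···█·█····██        
  Bass·███··██·█··        
 HiHat█·█·█████···        
                          
                          
                          


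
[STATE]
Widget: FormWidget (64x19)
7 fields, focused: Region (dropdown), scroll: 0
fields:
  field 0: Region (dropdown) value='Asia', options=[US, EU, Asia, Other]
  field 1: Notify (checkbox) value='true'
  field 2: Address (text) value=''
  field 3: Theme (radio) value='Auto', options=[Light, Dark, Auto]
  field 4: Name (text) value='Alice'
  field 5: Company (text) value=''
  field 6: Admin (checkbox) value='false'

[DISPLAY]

> Region:     [Asia                                           ▼]
  Notify:     [x]                                               
  Address:    [                                                ]
  Theme:      ( ) Light  ( ) Dark  (●) Auto                     
  Name:       [Alice                                           ]
  Company:    [                                                ]
  Admin:      [ ]                                               
                                                                
                                                                
                                                                
                                                                
                                                                
                                                                
                                                                
                                                                
                                                                
                                                                
                                                                
                                                                


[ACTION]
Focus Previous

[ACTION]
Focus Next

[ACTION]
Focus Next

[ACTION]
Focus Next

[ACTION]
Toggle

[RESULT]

  Region:     [Asia                                           ▼]
  Notify:     [x]                                               
> Address:    [                                                ]
  Theme:      ( ) Light  ( ) Dark  (●) Auto                     
  Name:       [Alice                                           ]
  Company:    [                                                ]
  Admin:      [ ]                                               
                                                                
                                                                
                                                                
                                                                
                                                                
                                                                
                                                                
                                                                
                                                                
                                                                
                                                                
                                                                


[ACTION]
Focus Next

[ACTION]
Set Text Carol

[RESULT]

  Region:     [Asia                                           ▼]
  Notify:     [x]                                               
  Address:    [                                                ]
> Theme:      ( ) Light  ( ) Dark  (●) Auto                     
  Name:       [Alice                                           ]
  Company:    [                                                ]
  Admin:      [ ]                                               
                                                                
                                                                
                                                                
                                                                
                                                                
                                                                
                                                                
                                                                
                                                                
                                                                
                                                                
                                                                


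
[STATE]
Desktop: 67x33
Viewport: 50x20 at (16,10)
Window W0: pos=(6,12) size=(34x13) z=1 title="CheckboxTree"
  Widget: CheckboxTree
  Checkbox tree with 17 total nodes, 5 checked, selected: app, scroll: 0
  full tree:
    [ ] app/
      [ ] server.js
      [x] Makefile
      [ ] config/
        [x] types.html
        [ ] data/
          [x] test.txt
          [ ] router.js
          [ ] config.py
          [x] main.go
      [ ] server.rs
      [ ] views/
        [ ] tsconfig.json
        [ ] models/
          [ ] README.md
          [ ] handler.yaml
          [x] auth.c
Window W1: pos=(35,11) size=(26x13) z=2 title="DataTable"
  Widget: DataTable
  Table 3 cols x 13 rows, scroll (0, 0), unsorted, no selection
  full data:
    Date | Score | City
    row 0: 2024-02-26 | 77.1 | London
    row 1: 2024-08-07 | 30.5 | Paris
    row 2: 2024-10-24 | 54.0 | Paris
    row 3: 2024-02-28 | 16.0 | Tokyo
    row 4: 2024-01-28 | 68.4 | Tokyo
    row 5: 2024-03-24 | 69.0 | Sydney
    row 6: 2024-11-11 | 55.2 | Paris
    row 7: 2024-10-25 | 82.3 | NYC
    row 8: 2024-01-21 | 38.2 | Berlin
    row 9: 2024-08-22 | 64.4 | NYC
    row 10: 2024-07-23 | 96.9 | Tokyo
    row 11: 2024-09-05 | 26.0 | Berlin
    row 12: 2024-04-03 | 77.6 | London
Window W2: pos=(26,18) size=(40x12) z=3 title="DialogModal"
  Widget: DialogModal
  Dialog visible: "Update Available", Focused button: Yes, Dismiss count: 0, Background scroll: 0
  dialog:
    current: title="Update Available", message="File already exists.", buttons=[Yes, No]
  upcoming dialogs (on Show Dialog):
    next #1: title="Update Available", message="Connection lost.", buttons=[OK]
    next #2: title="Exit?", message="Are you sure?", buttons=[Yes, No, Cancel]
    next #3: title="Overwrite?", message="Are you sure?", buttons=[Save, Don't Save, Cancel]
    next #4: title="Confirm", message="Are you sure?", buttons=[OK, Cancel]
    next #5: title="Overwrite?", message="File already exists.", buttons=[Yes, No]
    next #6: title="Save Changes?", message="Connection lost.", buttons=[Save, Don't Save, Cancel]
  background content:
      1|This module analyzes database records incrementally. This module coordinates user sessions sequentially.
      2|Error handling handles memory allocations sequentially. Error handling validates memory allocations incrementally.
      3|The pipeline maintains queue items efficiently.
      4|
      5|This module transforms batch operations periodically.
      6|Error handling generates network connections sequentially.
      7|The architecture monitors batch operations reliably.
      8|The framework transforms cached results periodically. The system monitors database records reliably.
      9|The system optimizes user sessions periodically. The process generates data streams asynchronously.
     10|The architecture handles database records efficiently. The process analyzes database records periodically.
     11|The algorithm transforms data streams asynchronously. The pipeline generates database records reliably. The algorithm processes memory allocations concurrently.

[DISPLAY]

                                                  
                   ┏━━━━━━━━━━━━━━━━━━━━━━━━┓     
━━━━━━━━━━━━━━━━━━━┃ DataTable              ┃     
Tree               ┠────────────────────────┨     
───────────────────┃Date      │Score│City   ┃     
                   ┃──────────┼─────┼────── ┃     
rver.js            ┃2024-02-26│77.1 │London ┃     
kefile             ┃2024-08-07│30.5 │Paris  ┃     
nfig/     ┏━━━━━━━━━━━━━━━━━━━━━━━━━━━━━━━━━━━━━━┓
types.html┃ DialogModal                          ┃
data/     ┠──────────────────────────────────────┨
] test.txt┃This module analyzes database records ┃
] router.j┃Error h┌──────────────────────┐llocati┃
] config.p┃The pip│   Update Available   │ems eff┃
━━━━━━━━━━┃       │ File already exists. │       ┃
          ┃This mo│      [Yes]  No       │eration┃
          ┃Error h└──────────────────────┘k conne┃
          ┃The architecture monitors batch operat┃
          ┃The framework transforms cached result┃
          ┗━━━━━━━━━━━━━━━━━━━━━━━━━━━━━━━━━━━━━━┛


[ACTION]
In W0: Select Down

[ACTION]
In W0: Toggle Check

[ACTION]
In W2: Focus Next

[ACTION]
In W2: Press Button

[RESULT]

                                                  
                   ┏━━━━━━━━━━━━━━━━━━━━━━━━┓     
━━━━━━━━━━━━━━━━━━━┃ DataTable              ┃     
Tree               ┠────────────────────────┨     
───────────────────┃Date      │Score│City   ┃     
                   ┃──────────┼─────┼────── ┃     
rver.js            ┃2024-02-26│77.1 │London ┃     
kefile             ┃2024-08-07│30.5 │Paris  ┃     
nfig/     ┏━━━━━━━━━━━━━━━━━━━━━━━━━━━━━━━━━━━━━━┓
types.html┃ DialogModal                          ┃
data/     ┠──────────────────────────────────────┨
] test.txt┃This module analyzes database records ┃
] router.j┃Error handling handles memory allocati┃
] config.p┃The pipeline maintains queue items eff┃
━━━━━━━━━━┃                                      ┃
          ┃This module transforms batch operation┃
          ┃Error handling generates network conne┃
          ┃The architecture monitors batch operat┃
          ┃The framework transforms cached result┃
          ┗━━━━━━━━━━━━━━━━━━━━━━━━━━━━━━━━━━━━━━┛


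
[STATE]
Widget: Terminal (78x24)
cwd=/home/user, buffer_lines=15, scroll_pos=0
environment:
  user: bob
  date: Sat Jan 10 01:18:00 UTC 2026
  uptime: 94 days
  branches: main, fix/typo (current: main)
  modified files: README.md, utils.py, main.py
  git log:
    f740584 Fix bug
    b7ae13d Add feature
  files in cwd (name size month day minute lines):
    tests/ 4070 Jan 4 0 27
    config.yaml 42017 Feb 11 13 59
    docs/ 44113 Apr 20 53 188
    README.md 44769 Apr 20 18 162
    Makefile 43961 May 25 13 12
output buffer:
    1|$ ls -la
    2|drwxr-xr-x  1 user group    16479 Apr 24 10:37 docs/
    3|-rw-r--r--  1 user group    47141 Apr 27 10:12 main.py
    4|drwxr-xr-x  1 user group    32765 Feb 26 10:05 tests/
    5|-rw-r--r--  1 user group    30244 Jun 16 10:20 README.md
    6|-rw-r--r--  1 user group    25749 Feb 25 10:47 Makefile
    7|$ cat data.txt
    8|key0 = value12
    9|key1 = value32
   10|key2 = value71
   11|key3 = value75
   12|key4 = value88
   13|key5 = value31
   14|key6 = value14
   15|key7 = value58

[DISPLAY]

$ ls -la                                                                      
drwxr-xr-x  1 user group    16479 Apr 24 10:37 docs/                          
-rw-r--r--  1 user group    47141 Apr 27 10:12 main.py                        
drwxr-xr-x  1 user group    32765 Feb 26 10:05 tests/                         
-rw-r--r--  1 user group    30244 Jun 16 10:20 README.md                      
-rw-r--r--  1 user group    25749 Feb 25 10:47 Makefile                       
$ cat data.txt                                                                
key0 = value12                                                                
key1 = value32                                                                
key2 = value71                                                                
key3 = value75                                                                
key4 = value88                                                                
key5 = value31                                                                
key6 = value14                                                                
key7 = value58                                                                
$ █                                                                           
                                                                              
                                                                              
                                                                              
                                                                              
                                                                              
                                                                              
                                                                              
                                                                              


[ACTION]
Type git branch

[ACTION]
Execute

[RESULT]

$ ls -la                                                                      
drwxr-xr-x  1 user group    16479 Apr 24 10:37 docs/                          
-rw-r--r--  1 user group    47141 Apr 27 10:12 main.py                        
drwxr-xr-x  1 user group    32765 Feb 26 10:05 tests/                         
-rw-r--r--  1 user group    30244 Jun 16 10:20 README.md                      
-rw-r--r--  1 user group    25749 Feb 25 10:47 Makefile                       
$ cat data.txt                                                                
key0 = value12                                                                
key1 = value32                                                                
key2 = value71                                                                
key3 = value75                                                                
key4 = value88                                                                
key5 = value31                                                                
key6 = value14                                                                
key7 = value58                                                                
$ git branch                                                                  
* main                                                                        
  fix/typo                                                                    
$ █                                                                           
                                                                              
                                                                              
                                                                              
                                                                              
                                                                              


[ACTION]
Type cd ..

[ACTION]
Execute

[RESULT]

$ ls -la                                                                      
drwxr-xr-x  1 user group    16479 Apr 24 10:37 docs/                          
-rw-r--r--  1 user group    47141 Apr 27 10:12 main.py                        
drwxr-xr-x  1 user group    32765 Feb 26 10:05 tests/                         
-rw-r--r--  1 user group    30244 Jun 16 10:20 README.md                      
-rw-r--r--  1 user group    25749 Feb 25 10:47 Makefile                       
$ cat data.txt                                                                
key0 = value12                                                                
key1 = value32                                                                
key2 = value71                                                                
key3 = value75                                                                
key4 = value88                                                                
key5 = value31                                                                
key6 = value14                                                                
key7 = value58                                                                
$ git branch                                                                  
* main                                                                        
  fix/typo                                                                    
$ cd ..                                                                       
                                                                              
$ █                                                                           
                                                                              
                                                                              
                                                                              


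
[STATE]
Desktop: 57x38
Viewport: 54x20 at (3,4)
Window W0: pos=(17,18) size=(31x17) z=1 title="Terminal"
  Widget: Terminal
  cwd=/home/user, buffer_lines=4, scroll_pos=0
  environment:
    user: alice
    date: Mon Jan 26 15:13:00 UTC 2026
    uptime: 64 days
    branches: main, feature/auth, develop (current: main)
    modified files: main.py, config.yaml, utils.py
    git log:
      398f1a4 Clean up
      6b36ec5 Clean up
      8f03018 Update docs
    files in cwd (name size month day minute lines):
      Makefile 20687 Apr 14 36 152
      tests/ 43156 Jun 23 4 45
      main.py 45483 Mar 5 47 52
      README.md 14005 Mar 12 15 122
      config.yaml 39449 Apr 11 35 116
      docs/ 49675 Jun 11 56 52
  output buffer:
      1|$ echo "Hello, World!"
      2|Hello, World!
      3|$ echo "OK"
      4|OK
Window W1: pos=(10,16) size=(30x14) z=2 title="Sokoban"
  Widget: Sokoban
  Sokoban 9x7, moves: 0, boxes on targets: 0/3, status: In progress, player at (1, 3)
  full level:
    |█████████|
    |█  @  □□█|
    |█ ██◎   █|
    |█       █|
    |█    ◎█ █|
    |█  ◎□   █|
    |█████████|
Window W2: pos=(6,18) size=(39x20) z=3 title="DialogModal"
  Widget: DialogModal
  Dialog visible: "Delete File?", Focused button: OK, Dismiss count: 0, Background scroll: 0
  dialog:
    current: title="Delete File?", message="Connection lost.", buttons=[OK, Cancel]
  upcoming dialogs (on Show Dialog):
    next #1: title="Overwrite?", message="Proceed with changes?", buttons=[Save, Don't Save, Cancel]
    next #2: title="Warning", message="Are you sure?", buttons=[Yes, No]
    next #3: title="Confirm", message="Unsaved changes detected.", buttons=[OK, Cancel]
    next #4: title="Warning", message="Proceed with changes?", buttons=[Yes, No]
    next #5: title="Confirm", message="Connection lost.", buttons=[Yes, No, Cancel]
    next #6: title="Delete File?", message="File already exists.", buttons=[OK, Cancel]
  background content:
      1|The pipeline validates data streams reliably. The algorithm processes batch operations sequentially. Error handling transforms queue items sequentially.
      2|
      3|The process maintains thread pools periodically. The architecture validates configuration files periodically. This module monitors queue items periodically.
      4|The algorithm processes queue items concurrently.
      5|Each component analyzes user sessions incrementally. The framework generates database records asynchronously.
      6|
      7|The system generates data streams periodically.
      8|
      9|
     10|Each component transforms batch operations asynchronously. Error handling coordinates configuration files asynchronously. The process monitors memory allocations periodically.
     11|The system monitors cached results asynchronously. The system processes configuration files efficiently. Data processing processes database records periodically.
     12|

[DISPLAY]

                                                      
                                                      
                                                      
                                                      
                                                      
                                                      
                                                      
                                                      
                                                      
                                                      
                                                      
                                                      
       ┏━━━━━━━━━━━━━━━━━━━━━━━━━━━━┓                 
       ┃ Sokoban                    ┃                 
   ┏━━━━━━━━━━━━━━━━━━━━━━━━━━━━━━━━━━━━━┓━━┓         
   ┃ DialogModal                         ┃  ┃         
   ┠─────────────────────────────────────┨──┨         
   ┃The pipeline validates data streams r┃  ┃         
   ┃                                     ┃  ┃         
   ┃The process maintains thread pools pe┃  ┃         


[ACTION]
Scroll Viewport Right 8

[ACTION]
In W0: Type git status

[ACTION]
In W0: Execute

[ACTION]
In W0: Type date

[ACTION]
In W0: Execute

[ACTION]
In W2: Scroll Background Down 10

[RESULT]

                                                      
                                                      
                                                      
                                                      
                                                      
                                                      
                                                      
                                                      
                                                      
                                                      
                                                      
                                                      
       ┏━━━━━━━━━━━━━━━━━━━━━━━━━━━━┓                 
       ┃ Sokoban                    ┃                 
   ┏━━━━━━━━━━━━━━━━━━━━━━━━━━━━━━━━━━━━━┓━━┓         
   ┃ DialogModal                         ┃  ┃         
   ┠─────────────────────────────────────┨──┨         
   ┃The system monitors cached results as┃  ┃         
   ┃                                     ┃  ┃         
   ┃                                     ┃  ┃         


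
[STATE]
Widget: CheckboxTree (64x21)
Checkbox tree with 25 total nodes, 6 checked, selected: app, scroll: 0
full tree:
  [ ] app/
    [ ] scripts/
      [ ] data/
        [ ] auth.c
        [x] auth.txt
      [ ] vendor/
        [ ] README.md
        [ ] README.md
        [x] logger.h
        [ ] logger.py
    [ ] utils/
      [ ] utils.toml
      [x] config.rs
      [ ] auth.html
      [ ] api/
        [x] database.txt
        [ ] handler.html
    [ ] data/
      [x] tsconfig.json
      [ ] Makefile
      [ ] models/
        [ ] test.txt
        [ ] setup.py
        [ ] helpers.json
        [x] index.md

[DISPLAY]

>[-] app/                                                       
   [-] scripts/                                                 
     [-] data/                                                  
       [ ] auth.c                                               
       [x] auth.txt                                             
     [-] vendor/                                                
       [ ] README.md                                            
       [ ] README.md                                            
       [x] logger.h                                             
       [ ] logger.py                                            
   [-] utils/                                                   
     [ ] utils.toml                                             
     [x] config.rs                                              
     [ ] auth.html                                              
     [-] api/                                                   
       [x] database.txt                                         
       [ ] handler.html                                         
   [-] data/                                                    
     [x] tsconfig.json                                          
     [ ] Makefile                                               
     [-] models/                                                


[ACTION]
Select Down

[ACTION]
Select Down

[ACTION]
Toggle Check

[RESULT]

 [-] app/                                                       
   [-] scripts/                                                 
>    [x] data/                                                  
       [x] auth.c                                               
       [x] auth.txt                                             
     [-] vendor/                                                
       [ ] README.md                                            
       [ ] README.md                                            
       [x] logger.h                                             
       [ ] logger.py                                            
   [-] utils/                                                   
     [ ] utils.toml                                             
     [x] config.rs                                              
     [ ] auth.html                                              
     [-] api/                                                   
       [x] database.txt                                         
       [ ] handler.html                                         
   [-] data/                                                    
     [x] tsconfig.json                                          
     [ ] Makefile                                               
     [-] models/                                                


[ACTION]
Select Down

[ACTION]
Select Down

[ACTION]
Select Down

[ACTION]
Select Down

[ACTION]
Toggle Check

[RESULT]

 [-] app/                                                       
   [-] scripts/                                                 
     [x] data/                                                  
       [x] auth.c                                               
       [x] auth.txt                                             
     [-] vendor/                                                
>      [x] README.md                                            
       [ ] README.md                                            
       [x] logger.h                                             
       [ ] logger.py                                            
   [-] utils/                                                   
     [ ] utils.toml                                             
     [x] config.rs                                              
     [ ] auth.html                                              
     [-] api/                                                   
       [x] database.txt                                         
       [ ] handler.html                                         
   [-] data/                                                    
     [x] tsconfig.json                                          
     [ ] Makefile                                               
     [-] models/                                                


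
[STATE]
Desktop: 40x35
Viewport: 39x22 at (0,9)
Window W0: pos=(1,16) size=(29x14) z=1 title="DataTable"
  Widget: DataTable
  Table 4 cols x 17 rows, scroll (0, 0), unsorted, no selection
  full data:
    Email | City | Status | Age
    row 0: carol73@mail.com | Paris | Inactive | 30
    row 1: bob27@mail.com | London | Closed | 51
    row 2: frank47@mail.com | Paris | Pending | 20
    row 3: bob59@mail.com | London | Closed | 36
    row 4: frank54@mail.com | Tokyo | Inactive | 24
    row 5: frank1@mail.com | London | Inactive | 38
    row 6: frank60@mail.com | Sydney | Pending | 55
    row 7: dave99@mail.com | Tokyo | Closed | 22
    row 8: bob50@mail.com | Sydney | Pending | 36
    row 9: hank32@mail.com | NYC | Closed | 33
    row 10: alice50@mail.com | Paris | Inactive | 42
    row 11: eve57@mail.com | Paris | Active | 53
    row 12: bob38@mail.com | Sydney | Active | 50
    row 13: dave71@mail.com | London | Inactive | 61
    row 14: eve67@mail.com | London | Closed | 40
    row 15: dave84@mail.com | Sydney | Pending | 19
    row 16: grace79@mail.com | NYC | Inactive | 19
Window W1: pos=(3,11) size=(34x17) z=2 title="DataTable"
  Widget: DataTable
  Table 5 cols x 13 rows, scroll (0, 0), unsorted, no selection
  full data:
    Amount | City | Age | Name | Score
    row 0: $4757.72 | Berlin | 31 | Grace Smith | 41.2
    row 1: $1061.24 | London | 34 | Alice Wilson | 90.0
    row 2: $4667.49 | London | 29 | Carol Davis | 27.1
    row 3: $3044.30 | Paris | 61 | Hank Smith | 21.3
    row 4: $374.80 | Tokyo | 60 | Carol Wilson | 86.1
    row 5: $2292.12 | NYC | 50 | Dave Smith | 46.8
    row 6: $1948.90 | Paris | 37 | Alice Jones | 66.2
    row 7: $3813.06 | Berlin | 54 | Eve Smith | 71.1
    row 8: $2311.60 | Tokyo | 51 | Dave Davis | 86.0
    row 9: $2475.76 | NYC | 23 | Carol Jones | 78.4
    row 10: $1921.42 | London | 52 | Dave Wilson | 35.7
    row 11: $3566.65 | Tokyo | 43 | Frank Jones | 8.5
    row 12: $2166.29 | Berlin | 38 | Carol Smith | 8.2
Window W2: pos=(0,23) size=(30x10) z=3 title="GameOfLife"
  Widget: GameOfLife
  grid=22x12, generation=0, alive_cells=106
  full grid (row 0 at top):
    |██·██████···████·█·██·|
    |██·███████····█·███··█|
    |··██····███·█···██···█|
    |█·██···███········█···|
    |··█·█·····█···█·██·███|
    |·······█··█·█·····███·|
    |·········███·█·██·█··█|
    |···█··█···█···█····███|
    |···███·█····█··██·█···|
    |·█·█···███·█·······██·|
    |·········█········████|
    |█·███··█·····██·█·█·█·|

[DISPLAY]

                                       
                                       
   ┏━━━━━━━━━━━━━━━━━━━━━━━━━━━━━━━━┓  
   ┃ DataTable                      ┃  
   ┠────────────────────────────────┨  
   ┃Amount  │City  │Age│Name        ┃  
   ┃────────┼──────┼───┼────────────┃  
 ┏━┃$4757.72│Berlin│31 │Grace Smith ┃  
 ┃ ┃$1061.24│London│34 │Alice Wilson┃  
 ┠─┃$4667.49│London│29 │Carol Davis ┃  
 ┃E┃$3044.30│Paris │61 │Hank Smith  ┃  
 ┃─┃$374.80 │Tokyo │60 │Carol Wilson┃  
 ┃c┃$2292.12│NYC   │50 │Dave Smith  ┃  
 ┃b┃$1948.90│Paris │37 │Alice Jones ┃  
┏━━━━━━━━━━━━━━━━━━━━━━━━━━━━┓ith   ┃  
┃ GameOfLife                 ┃avis  ┃  
┠────────────────────────────┨Jones ┃  
┃Gen: 0                      ┃ilson ┃  
┃█·██···███········█···      ┃━━━━━━┛  
┃··█·█·····█···█·██·███      ┃         
┃·······█··█·█·····███·      ┃         
┃·········███·█·██·█··█      ┃         


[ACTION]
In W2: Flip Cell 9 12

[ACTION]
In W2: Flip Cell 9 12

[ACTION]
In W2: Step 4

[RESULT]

                                       
                                       
   ┏━━━━━━━━━━━━━━━━━━━━━━━━━━━━━━━━┓  
   ┃ DataTable                      ┃  
   ┠────────────────────────────────┨  
   ┃Amount  │City  │Age│Name        ┃  
   ┃────────┼──────┼───┼────────────┃  
 ┏━┃$4757.72│Berlin│31 │Grace Smith ┃  
 ┃ ┃$1061.24│London│34 │Alice Wilson┃  
 ┠─┃$4667.49│London│29 │Carol Davis ┃  
 ┃E┃$3044.30│Paris │61 │Hank Smith  ┃  
 ┃─┃$374.80 │Tokyo │60 │Carol Wilson┃  
 ┃c┃$2292.12│NYC   │50 │Dave Smith  ┃  
 ┃b┃$1948.90│Paris │37 │Alice Jones ┃  
┏━━━━━━━━━━━━━━━━━━━━━━━━━━━━┓ith   ┃  
┃ GameOfLife                 ┃avis  ┃  
┠────────────────────────────┨Jones ┃  
┃Gen: 4                      ┃ilson ┃  
┃··········█···········      ┃━━━━━━┛  
┃···········█··········      ┃         
┃·········█····██······      ┃         
┃·····█················      ┃         
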